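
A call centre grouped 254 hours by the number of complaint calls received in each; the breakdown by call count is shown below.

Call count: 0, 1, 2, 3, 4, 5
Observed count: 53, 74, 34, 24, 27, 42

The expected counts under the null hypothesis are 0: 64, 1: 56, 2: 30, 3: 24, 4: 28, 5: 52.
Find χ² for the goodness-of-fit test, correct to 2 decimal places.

10.17

cat         O        E   (O−E)²/E
0          53       64      1.891
1          74       56      5.786
2          34       30      0.533
3          24       24      0.000
4          27       28      0.036
5          42       52      1.923
Sum = 10.17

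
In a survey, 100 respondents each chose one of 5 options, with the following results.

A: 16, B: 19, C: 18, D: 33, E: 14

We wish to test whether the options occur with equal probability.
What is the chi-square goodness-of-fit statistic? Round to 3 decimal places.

11.300

Expected count for each of the 5 categories: 100/5 = 20.
cat         O        E   (O−E)²/E
A          16       20     0.8000
B          19       20     0.0500
C          18       20     0.2000
D          33       20     8.4500
E          14       20     1.8000
Sum = 11.300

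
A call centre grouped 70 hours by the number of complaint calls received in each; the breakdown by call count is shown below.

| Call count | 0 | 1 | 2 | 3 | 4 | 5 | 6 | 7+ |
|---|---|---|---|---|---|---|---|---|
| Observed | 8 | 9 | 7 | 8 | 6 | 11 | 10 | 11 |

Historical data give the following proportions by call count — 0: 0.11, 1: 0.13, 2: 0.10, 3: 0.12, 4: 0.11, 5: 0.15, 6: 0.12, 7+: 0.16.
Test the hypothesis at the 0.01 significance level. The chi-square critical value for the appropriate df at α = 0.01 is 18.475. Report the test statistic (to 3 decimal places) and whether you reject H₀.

Expected counts E_i = n·p_i: 70×0.11 = 7.7, 70×0.13 = 9.1, 70×0.10 = 7, 70×0.12 = 8.4, 70×0.11 = 7.7, 70×0.15 = 10.5, 70×0.12 = 8.4, 70×0.16 = 11.2.
0: (8 − 7.7)²/7.7 = 0.09/7.7 = 0.0117
1: (9 − 9.1)²/9.1 = 0.01/9.1 = 0.0011
2: (7 − 7)²/7 = 0/7 = 0.0000
3: (8 − 8.4)²/8.4 = 0.16/8.4 = 0.0190
4: (6 − 7.7)²/7.7 = 2.89/7.7 = 0.3753
5: (11 − 10.5)²/10.5 = 0.25/10.5 = 0.0238
6: (10 − 8.4)²/8.4 = 2.56/8.4 = 0.3048
7+: (11 − 11.2)²/11.2 = 0.04/11.2 = 0.0036
Sum = 0.739
df = 7. Since 0.739 < 18.475, we do not reject H₀.

0.739; do not reject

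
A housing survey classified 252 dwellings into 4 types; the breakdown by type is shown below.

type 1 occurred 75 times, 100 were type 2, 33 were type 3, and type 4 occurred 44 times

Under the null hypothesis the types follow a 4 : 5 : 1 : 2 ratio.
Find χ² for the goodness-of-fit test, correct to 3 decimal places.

8.155

Ratio total = 12. Expected counts: 252×4/12 = 84, 252×5/12 = 105, 252×1/12 = 21, 252×2/12 = 42.
cat         O        E   (O−E)²/E
type 1     75       84     0.9643
type 2    100      105     0.2381
type 3     33       21     6.8571
type 4     44       42     0.0952
Sum = 8.155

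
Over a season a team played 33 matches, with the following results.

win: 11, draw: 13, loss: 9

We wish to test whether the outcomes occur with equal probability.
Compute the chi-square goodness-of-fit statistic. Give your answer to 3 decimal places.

0.727

Expected count for each of the 3 categories: 33/3 = 11.
win: (11 − 11)²/11 = 0/11 = 0.0000
draw: (13 − 11)²/11 = 4/11 = 0.3636
loss: (9 − 11)²/11 = 4/11 = 0.3636
Sum = 0.727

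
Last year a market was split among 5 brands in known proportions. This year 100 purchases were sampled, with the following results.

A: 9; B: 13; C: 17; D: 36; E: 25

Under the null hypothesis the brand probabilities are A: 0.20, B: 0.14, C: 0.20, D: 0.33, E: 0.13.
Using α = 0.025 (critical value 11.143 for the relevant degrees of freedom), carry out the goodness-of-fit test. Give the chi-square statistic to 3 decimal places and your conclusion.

Expected counts E_i = n·p_i: 100×0.20 = 20, 100×0.14 = 14, 100×0.20 = 20, 100×0.33 = 33, 100×0.13 = 13.
cat         O        E   (O−E)²/E
A           9       20     6.0500
B          13       14     0.0714
C          17       20     0.4500
D          36       33     0.2727
E          25       13    11.0769
Sum = 17.921
df = 4. Since 17.921 > 11.143, we reject H₀.

17.921; reject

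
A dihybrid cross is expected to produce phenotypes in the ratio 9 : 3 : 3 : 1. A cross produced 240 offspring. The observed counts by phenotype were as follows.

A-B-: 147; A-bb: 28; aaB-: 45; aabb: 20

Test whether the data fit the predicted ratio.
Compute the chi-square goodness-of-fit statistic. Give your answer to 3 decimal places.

9.156

Ratio total = 16. Expected counts: 240×9/16 = 135, 240×3/16 = 45, 240×3/16 = 45, 240×1/16 = 15.
cat         O        E   (O−E)²/E
A-B-      147      135     1.0667
A-bb       28       45     6.4222
aaB-       45       45     0.0000
aabb       20       15     1.6667
Sum = 9.156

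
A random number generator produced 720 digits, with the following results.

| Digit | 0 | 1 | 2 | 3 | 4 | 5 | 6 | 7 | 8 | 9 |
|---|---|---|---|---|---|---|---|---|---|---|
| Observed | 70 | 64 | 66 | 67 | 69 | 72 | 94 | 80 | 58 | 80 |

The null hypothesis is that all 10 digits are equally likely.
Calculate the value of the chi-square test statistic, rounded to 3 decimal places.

13.139

Expected count for each of the 10 categories: 720/10 = 72.
0: (70 − 72)²/72 = 4/72 = 0.0556
1: (64 − 72)²/72 = 64/72 = 0.8889
2: (66 − 72)²/72 = 36/72 = 0.5000
3: (67 − 72)²/72 = 25/72 = 0.3472
4: (69 − 72)²/72 = 9/72 = 0.1250
5: (72 − 72)²/72 = 0/72 = 0.0000
6: (94 − 72)²/72 = 484/72 = 6.7222
7: (80 − 72)²/72 = 64/72 = 0.8889
8: (58 − 72)²/72 = 196/72 = 2.7222
9: (80 − 72)²/72 = 64/72 = 0.8889
Sum = 13.139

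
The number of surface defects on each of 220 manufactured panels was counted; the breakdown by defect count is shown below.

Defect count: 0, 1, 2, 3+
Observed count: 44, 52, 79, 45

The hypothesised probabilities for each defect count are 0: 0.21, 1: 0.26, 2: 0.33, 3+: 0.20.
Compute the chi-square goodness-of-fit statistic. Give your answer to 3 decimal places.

Expected counts E_i = n·p_i: 220×0.21 = 46.2, 220×0.26 = 57.2, 220×0.33 = 72.6, 220×0.20 = 44.
χ² = (44−46.2)²/46.2 + (52−57.2)²/57.2 + (79−72.6)²/72.6 + (45−44)²/44
   = 0.1048 + 0.4727 + 0.5642 + 0.0227
Sum = 1.164

1.164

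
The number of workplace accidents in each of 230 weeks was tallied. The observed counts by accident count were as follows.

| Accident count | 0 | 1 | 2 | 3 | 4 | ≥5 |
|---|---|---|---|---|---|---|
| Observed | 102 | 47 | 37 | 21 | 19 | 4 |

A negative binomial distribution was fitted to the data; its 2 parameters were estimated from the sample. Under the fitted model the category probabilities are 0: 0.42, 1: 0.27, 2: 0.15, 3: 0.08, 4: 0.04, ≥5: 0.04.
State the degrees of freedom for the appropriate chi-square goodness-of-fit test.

3

There are k = 6 categories and 2 parameters estimated from the data, so df = 6 − 1 − 2 = 3.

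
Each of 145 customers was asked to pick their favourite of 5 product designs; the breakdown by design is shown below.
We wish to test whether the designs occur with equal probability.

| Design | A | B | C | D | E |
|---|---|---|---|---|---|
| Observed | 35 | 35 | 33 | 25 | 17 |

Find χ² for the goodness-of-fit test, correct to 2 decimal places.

Expected count for each of the 5 categories: 145/5 = 29.
cat         O        E   (O−E)²/E
A          35       29      1.241
B          35       29      1.241
C          33       29      0.552
D          25       29      0.552
E          17       29      4.966
Sum = 8.55

8.55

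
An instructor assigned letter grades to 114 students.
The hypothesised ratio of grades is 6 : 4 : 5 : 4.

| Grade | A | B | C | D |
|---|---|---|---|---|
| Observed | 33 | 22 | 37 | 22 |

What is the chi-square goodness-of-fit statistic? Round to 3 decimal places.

2.217

Ratio total = 19. Expected counts: 114×6/19 = 36, 114×4/19 = 24, 114×5/19 = 30, 114×4/19 = 24.
χ² = (33−36)²/36 + (22−24)²/24 + (37−30)²/30 + (22−24)²/24
   = 0.2500 + 0.1667 + 1.6333 + 0.1667
Sum = 2.217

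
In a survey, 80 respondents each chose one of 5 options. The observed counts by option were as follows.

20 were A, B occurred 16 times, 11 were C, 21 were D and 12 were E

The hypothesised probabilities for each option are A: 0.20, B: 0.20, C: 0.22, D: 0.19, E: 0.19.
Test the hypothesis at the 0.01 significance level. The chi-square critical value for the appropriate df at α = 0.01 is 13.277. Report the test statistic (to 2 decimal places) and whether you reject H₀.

Expected counts E_i = n·p_i: 80×0.20 = 16, 80×0.20 = 16, 80×0.22 = 17.6, 80×0.19 = 15.2, 80×0.19 = 15.2.
cat         O        E   (O−E)²/E
A          20       16      1.000
B          16       16      0.000
C          11     17.6      2.475
D          21     15.2      2.213
E          12     15.2      0.674
Sum = 6.36
df = 4. Since 6.36 < 13.277, we do not reject H₀.

6.36; do not reject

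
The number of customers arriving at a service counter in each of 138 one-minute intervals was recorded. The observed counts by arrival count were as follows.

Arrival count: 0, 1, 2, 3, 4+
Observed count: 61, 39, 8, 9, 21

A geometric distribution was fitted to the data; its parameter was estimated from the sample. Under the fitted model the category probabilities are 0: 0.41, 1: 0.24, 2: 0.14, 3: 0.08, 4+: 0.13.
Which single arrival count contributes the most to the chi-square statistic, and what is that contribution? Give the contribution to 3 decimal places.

2, 6.633

Expected counts E_i = n·p_i: 138×0.41 = 56.58, 138×0.24 = 33.12, 138×0.14 = 19.32, 138×0.08 = 11.04, 138×0.13 = 17.94.
χ² = (61−56.58)²/56.58 + (39−33.12)²/33.12 + (8−19.32)²/19.32 + (9−11.04)²/11.04 + (21−17.94)²/17.94
   = 0.3453 + 1.0439 + 6.6326 + 0.3770 + 0.5219
The largest term is for 2: 6.633.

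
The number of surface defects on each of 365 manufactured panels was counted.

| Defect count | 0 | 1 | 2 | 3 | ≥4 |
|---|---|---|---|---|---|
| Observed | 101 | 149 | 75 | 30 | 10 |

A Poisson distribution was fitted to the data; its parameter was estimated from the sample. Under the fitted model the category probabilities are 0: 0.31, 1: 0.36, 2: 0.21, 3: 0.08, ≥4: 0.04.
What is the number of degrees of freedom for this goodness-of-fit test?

3

There are k = 5 categories and 1 parameter estimated from the data, so df = 5 − 1 − 1 = 3.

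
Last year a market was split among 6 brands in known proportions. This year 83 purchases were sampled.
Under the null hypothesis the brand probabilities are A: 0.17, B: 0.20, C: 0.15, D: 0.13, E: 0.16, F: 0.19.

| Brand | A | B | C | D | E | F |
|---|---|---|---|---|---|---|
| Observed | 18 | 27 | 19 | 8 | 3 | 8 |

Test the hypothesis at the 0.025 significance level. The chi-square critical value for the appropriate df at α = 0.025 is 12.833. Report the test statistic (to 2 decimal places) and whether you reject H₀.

23.54; reject

Expected counts E_i = n·p_i: 83×0.17 = 14.11, 83×0.20 = 16.6, 83×0.15 = 12.45, 83×0.13 = 10.79, 83×0.16 = 13.28, 83×0.19 = 15.77.
χ² = (18−14.11)²/14.11 + (27−16.6)²/16.6 + (19−12.45)²/12.45 + (8−10.79)²/10.79 + (3−13.28)²/13.28 + (8−15.77)²/15.77
   = 1.072 + 6.516 + 3.446 + 0.721 + 7.958 + 3.828
Sum = 23.54
df = 5. Since 23.54 > 12.833, we reject H₀.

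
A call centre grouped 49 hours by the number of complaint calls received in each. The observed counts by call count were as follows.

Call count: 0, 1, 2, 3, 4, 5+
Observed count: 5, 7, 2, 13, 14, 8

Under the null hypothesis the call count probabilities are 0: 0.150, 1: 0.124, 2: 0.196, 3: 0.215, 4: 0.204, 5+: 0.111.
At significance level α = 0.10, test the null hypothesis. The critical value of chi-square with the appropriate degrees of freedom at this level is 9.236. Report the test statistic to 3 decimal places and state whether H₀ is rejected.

10.299; reject

Expected counts E_i = n·p_i: 49×0.150 = 7.35, 49×0.124 = 6.076, 49×0.196 = 9.604, 49×0.215 = 10.535, 49×0.204 = 9.996, 49×0.111 = 5.439.
cat         O        E   (O−E)²/E
0           5     7.35     0.7514
1           7    6.076     0.1405
2           2    9.604     6.0205
3          13   10.535     0.5768
4          14    9.996     1.6038
5+          8    5.439     1.2059
Sum = 10.299
df = 5. Since 10.299 > 9.236, we reject H₀.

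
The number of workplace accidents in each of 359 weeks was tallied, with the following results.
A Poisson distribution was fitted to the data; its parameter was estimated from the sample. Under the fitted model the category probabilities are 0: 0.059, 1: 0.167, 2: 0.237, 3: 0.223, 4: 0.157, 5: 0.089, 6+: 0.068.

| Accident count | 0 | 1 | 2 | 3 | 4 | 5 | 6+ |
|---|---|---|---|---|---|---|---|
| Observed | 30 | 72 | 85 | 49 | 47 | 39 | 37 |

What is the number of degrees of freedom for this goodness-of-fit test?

There are k = 7 categories and 1 parameter estimated from the data, so df = 7 − 1 − 1 = 5.

5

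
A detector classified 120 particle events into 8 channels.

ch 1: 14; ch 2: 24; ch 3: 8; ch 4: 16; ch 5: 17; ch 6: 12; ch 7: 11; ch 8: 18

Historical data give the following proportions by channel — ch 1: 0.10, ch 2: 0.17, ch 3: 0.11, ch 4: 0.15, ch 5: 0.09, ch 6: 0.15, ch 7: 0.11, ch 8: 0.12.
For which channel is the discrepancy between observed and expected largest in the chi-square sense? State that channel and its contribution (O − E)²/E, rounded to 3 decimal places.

ch 5, 3.559

Expected counts E_i = n·p_i: 120×0.10 = 12, 120×0.17 = 20.4, 120×0.11 = 13.2, 120×0.15 = 18, 120×0.09 = 10.8, 120×0.15 = 18, 120×0.11 = 13.2, 120×0.12 = 14.4.
χ² = (14−12)²/12 + (24−20.4)²/20.4 + (8−13.2)²/13.2 + (16−18)²/18 + (17−10.8)²/10.8 + (12−18)²/18 + (11−13.2)²/13.2 + (18−14.4)²/14.4
   = 0.3333 + 0.6353 + 2.0485 + 0.2222 + 3.5593 + 2.0000 + 0.3667 + 0.9000
The largest term is for ch 5: 3.559.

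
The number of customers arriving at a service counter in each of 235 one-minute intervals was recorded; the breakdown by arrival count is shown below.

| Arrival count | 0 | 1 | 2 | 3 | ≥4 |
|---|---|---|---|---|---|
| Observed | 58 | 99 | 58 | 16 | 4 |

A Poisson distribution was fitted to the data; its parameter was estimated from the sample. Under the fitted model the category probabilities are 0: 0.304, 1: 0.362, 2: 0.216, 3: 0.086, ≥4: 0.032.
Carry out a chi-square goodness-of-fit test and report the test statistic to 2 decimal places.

Expected counts E_i = n·p_i: 235×0.304 = 71.44, 235×0.362 = 85.07, 235×0.216 = 50.76, 235×0.086 = 20.21, 235×0.032 = 7.52.
cat         O        E   (O−E)²/E
0          58    71.44      2.528
1          99    85.07      2.281
2          58    50.76      1.033
3          16    20.21      0.877
≥4          4     7.52      1.648
Sum = 8.37

8.37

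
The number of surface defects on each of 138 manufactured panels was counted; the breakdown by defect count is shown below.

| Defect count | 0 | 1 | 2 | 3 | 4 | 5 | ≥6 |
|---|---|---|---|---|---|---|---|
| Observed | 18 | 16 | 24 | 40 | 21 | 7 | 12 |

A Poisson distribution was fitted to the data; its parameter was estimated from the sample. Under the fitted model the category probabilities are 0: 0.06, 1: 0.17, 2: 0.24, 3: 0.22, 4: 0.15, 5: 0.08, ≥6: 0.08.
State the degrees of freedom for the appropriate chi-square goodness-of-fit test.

There are k = 7 categories and 1 parameter estimated from the data, so df = 7 − 1 − 1 = 5.

5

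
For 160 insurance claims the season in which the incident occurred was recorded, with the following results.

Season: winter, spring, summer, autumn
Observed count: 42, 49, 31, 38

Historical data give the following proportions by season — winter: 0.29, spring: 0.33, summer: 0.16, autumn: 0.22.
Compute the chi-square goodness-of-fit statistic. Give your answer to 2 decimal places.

Expected counts E_i = n·p_i: 160×0.29 = 46.4, 160×0.33 = 52.8, 160×0.16 = 25.6, 160×0.22 = 35.2.
χ² = (42−46.4)²/46.4 + (49−52.8)²/52.8 + (31−25.6)²/25.6 + (38−35.2)²/35.2
   = 0.417 + 0.273 + 1.139 + 0.223
Sum = 2.05

2.05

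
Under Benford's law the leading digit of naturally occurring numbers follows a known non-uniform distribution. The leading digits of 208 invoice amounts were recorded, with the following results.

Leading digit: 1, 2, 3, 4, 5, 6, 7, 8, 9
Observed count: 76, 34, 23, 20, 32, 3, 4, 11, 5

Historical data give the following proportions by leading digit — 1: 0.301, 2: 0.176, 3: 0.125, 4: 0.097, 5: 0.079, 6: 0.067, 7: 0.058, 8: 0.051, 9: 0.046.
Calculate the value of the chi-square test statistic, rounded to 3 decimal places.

Expected counts E_i = n·p_i: 208×0.301 = 62.608, 208×0.176 = 36.608, 208×0.125 = 26, 208×0.097 = 20.176, 208×0.079 = 16.432, 208×0.067 = 13.936, 208×0.058 = 12.064, 208×0.051 = 10.608, 208×0.046 = 9.568.
cat         O        E   (O−E)²/E
1          76   62.608     2.8646
2          34   36.608     0.1858
3          23       26     0.3462
4          20   20.176     0.0015
5          32   16.432    14.7494
6           3   13.936     8.5818
7           4   12.064     5.3903
8          11   10.608     0.0145
9           5    9.568     2.1809
Sum = 34.315

34.315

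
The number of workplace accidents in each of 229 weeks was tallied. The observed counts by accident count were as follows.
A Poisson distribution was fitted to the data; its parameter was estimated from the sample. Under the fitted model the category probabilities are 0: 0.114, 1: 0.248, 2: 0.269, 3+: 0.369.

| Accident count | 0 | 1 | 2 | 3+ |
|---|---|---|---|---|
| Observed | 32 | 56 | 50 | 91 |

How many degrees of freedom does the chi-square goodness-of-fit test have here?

There are k = 4 categories and 1 parameter estimated from the data, so df = 4 − 1 − 1 = 2.

2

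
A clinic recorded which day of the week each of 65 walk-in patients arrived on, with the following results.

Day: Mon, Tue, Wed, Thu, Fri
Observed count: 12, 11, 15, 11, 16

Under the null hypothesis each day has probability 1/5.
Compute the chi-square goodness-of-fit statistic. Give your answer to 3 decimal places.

1.692

Under H₀ each category has probability 1/5, so each expected count is 65/5 = 13.
χ² = (12−13)²/13 + (11−13)²/13 + (15−13)²/13 + (11−13)²/13 + (16−13)²/13
   = 0.0769 + 0.3077 + 0.3077 + 0.3077 + 0.6923
Sum = 1.692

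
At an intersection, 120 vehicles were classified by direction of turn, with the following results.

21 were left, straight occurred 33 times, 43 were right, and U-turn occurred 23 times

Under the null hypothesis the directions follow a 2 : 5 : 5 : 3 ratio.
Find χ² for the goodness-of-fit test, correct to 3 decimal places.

Ratio total = 15. Expected counts: 120×2/15 = 16, 120×5/15 = 40, 120×5/15 = 40, 120×3/15 = 24.
χ² = (21−16)²/16 + (33−40)²/40 + (43−40)²/40 + (23−24)²/24
   = 1.5625 + 1.2250 + 0.2250 + 0.0417
Sum = 3.054

3.054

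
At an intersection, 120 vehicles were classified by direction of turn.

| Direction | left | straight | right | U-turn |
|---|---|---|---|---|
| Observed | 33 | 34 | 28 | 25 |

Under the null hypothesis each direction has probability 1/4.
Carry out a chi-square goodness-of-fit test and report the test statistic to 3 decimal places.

1.800

Expected count for each of the 4 categories: 120/4 = 30.
cat           O        E   (O−E)²/E
left         33       30     0.3000
straight     34       30     0.5333
right        28       30     0.1333
U-turn       25       30     0.8333
Sum = 1.800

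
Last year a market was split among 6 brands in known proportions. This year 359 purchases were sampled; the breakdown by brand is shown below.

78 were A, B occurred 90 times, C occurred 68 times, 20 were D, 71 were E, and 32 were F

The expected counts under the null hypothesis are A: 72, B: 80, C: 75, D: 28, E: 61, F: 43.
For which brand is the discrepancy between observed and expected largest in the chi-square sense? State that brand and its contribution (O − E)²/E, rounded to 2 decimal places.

F, 2.81

A: (78 − 72)²/72 = 36/72 = 0.500
B: (90 − 80)²/80 = 100/80 = 1.250
C: (68 − 75)²/75 = 49/75 = 0.653
D: (20 − 28)²/28 = 64/28 = 2.286
E: (71 − 61)²/61 = 100/61 = 1.639
F: (32 − 43)²/43 = 121/43 = 2.814
The largest term is for F: 2.81.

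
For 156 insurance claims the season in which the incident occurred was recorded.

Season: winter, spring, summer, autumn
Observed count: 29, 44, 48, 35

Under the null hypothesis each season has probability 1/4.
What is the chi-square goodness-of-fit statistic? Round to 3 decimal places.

5.692

Under H₀ each category has probability 1/4, so each expected count is 156/4 = 39.
χ² = (29−39)²/39 + (44−39)²/39 + (48−39)²/39 + (35−39)²/39
   = 2.5641 + 0.6410 + 2.0769 + 0.4103
Sum = 5.692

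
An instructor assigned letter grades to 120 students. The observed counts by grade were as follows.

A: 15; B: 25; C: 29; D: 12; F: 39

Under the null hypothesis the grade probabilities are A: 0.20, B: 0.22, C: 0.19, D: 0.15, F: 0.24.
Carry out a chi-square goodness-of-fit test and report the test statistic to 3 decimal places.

10.748

Expected counts E_i = n·p_i: 120×0.20 = 24, 120×0.22 = 26.4, 120×0.19 = 22.8, 120×0.15 = 18, 120×0.24 = 28.8.
cat         O        E   (O−E)²/E
A          15       24     3.3750
B          25     26.4     0.0742
C          29     22.8     1.6860
D          12       18     2.0000
F          39     28.8     3.6125
Sum = 10.748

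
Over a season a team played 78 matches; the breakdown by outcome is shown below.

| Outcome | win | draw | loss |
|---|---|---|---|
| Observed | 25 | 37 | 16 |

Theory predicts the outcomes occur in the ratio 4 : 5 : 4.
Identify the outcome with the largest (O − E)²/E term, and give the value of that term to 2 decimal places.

loss, 2.67

Ratio total = 13. Expected counts: 78×4/13 = 24, 78×5/13 = 30, 78×4/13 = 24.
cat         O        E   (O−E)²/E
win        25       24      0.042
draw       37       30      1.633
loss       16       24      2.667
The largest term is for loss: 2.67.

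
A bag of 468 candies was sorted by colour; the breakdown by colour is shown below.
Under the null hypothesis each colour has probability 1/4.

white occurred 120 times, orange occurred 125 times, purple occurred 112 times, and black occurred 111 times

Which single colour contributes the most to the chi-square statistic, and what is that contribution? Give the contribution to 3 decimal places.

orange, 0.547

Expected count for each of the 4 categories: 468/4 = 117.
white: (120 − 117)²/117 = 9/117 = 0.0769
orange: (125 − 117)²/117 = 64/117 = 0.5470
purple: (112 − 117)²/117 = 25/117 = 0.2137
black: (111 − 117)²/117 = 36/117 = 0.3077
The largest term is for orange: 0.547.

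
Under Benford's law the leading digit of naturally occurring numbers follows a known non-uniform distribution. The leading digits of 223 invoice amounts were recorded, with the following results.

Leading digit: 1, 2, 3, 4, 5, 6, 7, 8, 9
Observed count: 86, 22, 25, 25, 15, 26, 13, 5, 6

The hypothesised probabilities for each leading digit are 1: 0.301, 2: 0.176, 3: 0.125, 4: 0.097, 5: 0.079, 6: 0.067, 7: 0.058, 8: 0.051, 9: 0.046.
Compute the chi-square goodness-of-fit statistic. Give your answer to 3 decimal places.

Expected counts E_i = n·p_i: 223×0.301 = 67.123, 223×0.176 = 39.248, 223×0.125 = 27.875, 223×0.097 = 21.631, 223×0.079 = 17.617, 223×0.067 = 14.941, 223×0.058 = 12.934, 223×0.051 = 11.373, 223×0.046 = 10.258.
1: (86 − 67.123)²/67.123 = 356.341129/67.123 = 5.3088
2: (22 − 39.248)²/39.248 = 297.493504/39.248 = 7.5798
3: (25 − 27.875)²/27.875 = 8.265625/27.875 = 0.2965
4: (25 − 21.631)²/21.631 = 11.350161/21.631 = 0.5247
5: (15 − 17.617)²/17.617 = 6.848689/17.617 = 0.3888
6: (26 − 14.941)²/14.941 = 122.301481/14.941 = 8.1856
7: (13 − 12.934)²/12.934 = 0.004356/12.934 = 0.0003
8: (5 − 11.373)²/11.373 = 40.615129/11.373 = 3.5712
9: (6 − 10.258)²/10.258 = 18.130564/10.258 = 1.7675
Sum = 27.623

27.623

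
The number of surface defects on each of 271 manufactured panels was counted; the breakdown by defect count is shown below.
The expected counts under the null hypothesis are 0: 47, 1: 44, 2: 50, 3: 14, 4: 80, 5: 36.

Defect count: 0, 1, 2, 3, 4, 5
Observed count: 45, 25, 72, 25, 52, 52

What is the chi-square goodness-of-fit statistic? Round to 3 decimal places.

43.524

cat         O        E   (O−E)²/E
0          45       47     0.0851
1          25       44     8.2045
2          72       50     9.6800
3          25       14     8.6429
4          52       80     9.8000
5          52       36     7.1111
Sum = 43.524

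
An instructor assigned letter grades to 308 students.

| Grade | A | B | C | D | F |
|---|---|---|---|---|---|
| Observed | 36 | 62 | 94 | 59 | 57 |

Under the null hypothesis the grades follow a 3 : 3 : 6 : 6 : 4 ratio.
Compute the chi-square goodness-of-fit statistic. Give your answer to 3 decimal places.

19.030

Ratio total = 22. Expected counts: 308×3/22 = 42, 308×3/22 = 42, 308×6/22 = 84, 308×6/22 = 84, 308×4/22 = 56.
χ² = (36−42)²/42 + (62−42)²/42 + (94−84)²/84 + (59−84)²/84 + (57−56)²/56
   = 0.8571 + 9.5238 + 1.1905 + 7.4405 + 0.0179
Sum = 19.030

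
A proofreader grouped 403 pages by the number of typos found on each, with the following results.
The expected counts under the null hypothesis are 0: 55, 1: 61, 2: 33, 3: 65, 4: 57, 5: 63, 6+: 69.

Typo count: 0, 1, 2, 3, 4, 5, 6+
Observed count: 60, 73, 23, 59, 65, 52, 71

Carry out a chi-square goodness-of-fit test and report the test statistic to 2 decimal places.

9.50

cat         O        E   (O−E)²/E
0          60       55      0.455
1          73       61      2.361
2          23       33      3.030
3          59       65      0.554
4          65       57      1.123
5          52       63      1.921
6+         71       69      0.058
Sum = 9.50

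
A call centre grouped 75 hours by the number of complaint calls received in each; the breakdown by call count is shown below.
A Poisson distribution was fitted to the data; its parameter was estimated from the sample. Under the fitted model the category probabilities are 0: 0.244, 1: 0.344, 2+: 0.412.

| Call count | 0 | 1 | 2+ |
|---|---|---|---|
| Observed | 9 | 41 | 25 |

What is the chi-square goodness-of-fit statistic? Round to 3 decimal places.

14.808

Expected counts E_i = n·p_i: 75×0.244 = 18.3, 75×0.344 = 25.8, 75×0.412 = 30.9.
χ² = (9−18.3)²/18.3 + (41−25.8)²/25.8 + (25−30.9)²/30.9
   = 4.7262 + 8.9550 + 1.1265
Sum = 14.808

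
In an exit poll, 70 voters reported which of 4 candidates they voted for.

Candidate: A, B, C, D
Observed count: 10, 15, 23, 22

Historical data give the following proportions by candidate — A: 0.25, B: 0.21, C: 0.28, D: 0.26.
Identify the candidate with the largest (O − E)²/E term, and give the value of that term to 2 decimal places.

A, 3.21

Expected counts E_i = n·p_i: 70×0.25 = 17.5, 70×0.21 = 14.7, 70×0.28 = 19.6, 70×0.26 = 18.2.
cat         O        E   (O−E)²/E
A          10     17.5      3.214
B          15     14.7      0.006
C          23     19.6      0.590
D          22     18.2      0.793
The largest term is for A: 3.21.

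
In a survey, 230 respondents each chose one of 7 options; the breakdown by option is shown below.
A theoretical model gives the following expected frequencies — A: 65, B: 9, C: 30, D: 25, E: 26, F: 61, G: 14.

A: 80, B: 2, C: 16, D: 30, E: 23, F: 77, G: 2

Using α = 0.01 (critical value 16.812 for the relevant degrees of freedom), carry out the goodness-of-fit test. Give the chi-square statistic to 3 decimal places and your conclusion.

31.268; reject

χ² = (80−65)²/65 + (2−9)²/9 + (16−30)²/30 + (30−25)²/25 + (23−26)²/26 + (77−61)²/61 + (2−14)²/14
   = 3.4615 + 5.4444 + 6.5333 + 1.0000 + 0.3462 + 4.1967 + 10.2857
Sum = 31.268
df = 6. Since 31.268 > 16.812, we reject H₀.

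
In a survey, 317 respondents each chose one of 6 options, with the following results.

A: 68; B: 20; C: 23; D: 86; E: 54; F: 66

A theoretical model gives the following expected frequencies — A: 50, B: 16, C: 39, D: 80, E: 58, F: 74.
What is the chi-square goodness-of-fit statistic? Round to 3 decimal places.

χ² = (68−50)²/50 + (20−16)²/16 + (23−39)²/39 + (86−80)²/80 + (54−58)²/58 + (66−74)²/74
   = 6.4800 + 1.0000 + 6.5641 + 0.4500 + 0.2759 + 0.8649
Sum = 15.635

15.635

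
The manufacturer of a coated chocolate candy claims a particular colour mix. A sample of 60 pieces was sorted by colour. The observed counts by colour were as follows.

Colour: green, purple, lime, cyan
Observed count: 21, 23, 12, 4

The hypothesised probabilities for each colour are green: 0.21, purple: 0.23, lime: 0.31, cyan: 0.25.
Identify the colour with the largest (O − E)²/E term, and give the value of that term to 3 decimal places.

Expected counts E_i = n·p_i: 60×0.21 = 12.6, 60×0.23 = 13.8, 60×0.31 = 18.6, 60×0.25 = 15.
green: (21 − 12.6)²/12.6 = 70.56/12.6 = 5.6000
purple: (23 − 13.8)²/13.8 = 84.64/13.8 = 6.1333
lime: (12 − 18.6)²/18.6 = 43.56/18.6 = 2.3419
cyan: (4 − 15)²/15 = 121/15 = 8.0667
The largest term is for cyan: 8.067.

cyan, 8.067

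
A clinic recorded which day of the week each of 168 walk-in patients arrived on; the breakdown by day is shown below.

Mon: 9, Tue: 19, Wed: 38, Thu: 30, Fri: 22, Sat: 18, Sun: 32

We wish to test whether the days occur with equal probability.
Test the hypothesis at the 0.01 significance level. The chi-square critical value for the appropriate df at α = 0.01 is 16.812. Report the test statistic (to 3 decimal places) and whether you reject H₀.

Under H₀ each category has probability 1/7, so each expected count is 168/7 = 24.
Mon: (9 − 24)²/24 = 225/24 = 9.3750
Tue: (19 − 24)²/24 = 25/24 = 1.0417
Wed: (38 − 24)²/24 = 196/24 = 8.1667
Thu: (30 − 24)²/24 = 36/24 = 1.5000
Fri: (22 − 24)²/24 = 4/24 = 0.1667
Sat: (18 − 24)²/24 = 36/24 = 1.5000
Sun: (32 − 24)²/24 = 64/24 = 2.6667
Sum = 24.417
df = 6. Since 24.417 > 16.812, we reject H₀.

24.417; reject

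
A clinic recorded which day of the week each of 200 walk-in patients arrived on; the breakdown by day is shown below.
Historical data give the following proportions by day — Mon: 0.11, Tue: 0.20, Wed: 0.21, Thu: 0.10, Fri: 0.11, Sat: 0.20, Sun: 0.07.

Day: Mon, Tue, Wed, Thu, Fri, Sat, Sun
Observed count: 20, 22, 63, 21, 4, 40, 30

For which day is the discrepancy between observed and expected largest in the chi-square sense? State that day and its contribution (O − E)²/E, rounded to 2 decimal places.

Sun, 18.29

Expected counts E_i = n·p_i: 200×0.11 = 22, 200×0.20 = 40, 200×0.21 = 42, 200×0.10 = 20, 200×0.11 = 22, 200×0.20 = 40, 200×0.07 = 14.
Mon: (20 − 22)²/22 = 4/22 = 0.182
Tue: (22 − 40)²/40 = 324/40 = 8.100
Wed: (63 − 42)²/42 = 441/42 = 10.500
Thu: (21 − 20)²/20 = 1/20 = 0.050
Fri: (4 − 22)²/22 = 324/22 = 14.727
Sat: (40 − 40)²/40 = 0/40 = 0.000
Sun: (30 − 14)²/14 = 256/14 = 18.286
The largest term is for Sun: 18.29.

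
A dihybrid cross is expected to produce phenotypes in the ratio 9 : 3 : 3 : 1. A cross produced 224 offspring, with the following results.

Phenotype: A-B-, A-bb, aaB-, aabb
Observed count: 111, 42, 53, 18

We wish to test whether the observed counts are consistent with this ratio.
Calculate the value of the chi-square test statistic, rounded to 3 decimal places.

Ratio total = 16. Expected counts: 224×9/16 = 126, 224×3/16 = 42, 224×3/16 = 42, 224×1/16 = 14.
A-B-: (111 − 126)²/126 = 225/126 = 1.7857
A-bb: (42 − 42)²/42 = 0/42 = 0.0000
aaB-: (53 − 42)²/42 = 121/42 = 2.8810
aabb: (18 − 14)²/14 = 16/14 = 1.1429
Sum = 5.810

5.810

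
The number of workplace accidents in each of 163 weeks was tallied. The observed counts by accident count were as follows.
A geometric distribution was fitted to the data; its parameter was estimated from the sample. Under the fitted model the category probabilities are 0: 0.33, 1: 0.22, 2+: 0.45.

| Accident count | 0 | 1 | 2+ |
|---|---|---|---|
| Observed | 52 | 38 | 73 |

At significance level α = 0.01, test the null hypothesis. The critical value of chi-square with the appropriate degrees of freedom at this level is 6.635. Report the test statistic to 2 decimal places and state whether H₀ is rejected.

Expected counts E_i = n·p_i: 163×0.33 = 53.79, 163×0.22 = 35.86, 163×0.45 = 73.35.
cat         O        E   (O−E)²/E
0          52    53.79      0.060
1          38    35.86      0.128
2+         73    73.35      0.002
Sum = 0.19
df = 1. Since 0.19 < 6.635, we do not reject H₀.

0.19; do not reject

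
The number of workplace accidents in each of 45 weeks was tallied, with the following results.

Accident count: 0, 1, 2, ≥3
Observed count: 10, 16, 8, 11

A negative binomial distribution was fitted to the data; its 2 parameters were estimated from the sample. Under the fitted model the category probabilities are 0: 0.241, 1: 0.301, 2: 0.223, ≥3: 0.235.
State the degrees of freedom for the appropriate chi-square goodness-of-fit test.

There are k = 4 categories and 2 parameters estimated from the data, so df = 4 − 1 − 2 = 1.

1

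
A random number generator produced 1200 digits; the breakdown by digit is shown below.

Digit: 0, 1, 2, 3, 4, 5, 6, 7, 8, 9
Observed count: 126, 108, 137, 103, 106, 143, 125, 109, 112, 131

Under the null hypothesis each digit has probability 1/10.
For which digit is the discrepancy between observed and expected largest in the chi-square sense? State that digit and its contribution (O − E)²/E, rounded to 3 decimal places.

5, 4.408

Expected count for each of the 10 categories: 1200/10 = 120.
cat         O        E   (O−E)²/E
0         126      120     0.3000
1         108      120     1.2000
2         137      120     2.4083
3         103      120     2.4083
4         106      120     1.6333
5         143      120     4.4083
6         125      120     0.2083
7         109      120     1.0083
8         112      120     0.5333
9         131      120     1.0083
The largest term is for 5: 4.408.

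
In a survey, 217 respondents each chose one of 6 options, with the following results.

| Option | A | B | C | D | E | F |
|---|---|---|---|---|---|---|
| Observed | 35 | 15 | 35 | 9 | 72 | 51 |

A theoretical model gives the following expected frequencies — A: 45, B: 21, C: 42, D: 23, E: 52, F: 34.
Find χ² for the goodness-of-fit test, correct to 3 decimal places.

29.817

χ² = (35−45)²/45 + (15−21)²/21 + (35−42)²/42 + (9−23)²/23 + (72−52)²/52 + (51−34)²/34
   = 2.2222 + 1.7143 + 1.1667 + 8.5217 + 7.6923 + 8.5000
Sum = 29.817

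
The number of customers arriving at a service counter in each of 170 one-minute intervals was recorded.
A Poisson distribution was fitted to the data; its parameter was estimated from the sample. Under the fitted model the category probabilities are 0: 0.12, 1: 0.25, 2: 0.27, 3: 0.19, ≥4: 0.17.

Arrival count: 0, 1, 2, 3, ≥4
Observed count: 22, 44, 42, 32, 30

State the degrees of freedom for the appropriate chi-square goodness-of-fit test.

3

There are k = 5 categories and 1 parameter estimated from the data, so df = 5 − 1 − 1 = 3.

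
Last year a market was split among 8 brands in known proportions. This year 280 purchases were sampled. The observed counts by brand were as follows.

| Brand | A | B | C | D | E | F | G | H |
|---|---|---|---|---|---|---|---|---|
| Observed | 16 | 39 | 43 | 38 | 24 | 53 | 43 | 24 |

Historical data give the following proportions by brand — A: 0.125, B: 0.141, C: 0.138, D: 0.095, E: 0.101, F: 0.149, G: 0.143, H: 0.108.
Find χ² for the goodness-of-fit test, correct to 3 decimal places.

Expected counts E_i = n·p_i: 280×0.125 = 35, 280×0.141 = 39.48, 280×0.138 = 38.64, 280×0.095 = 26.6, 280×0.101 = 28.28, 280×0.149 = 41.72, 280×0.143 = 40.04, 280×0.108 = 30.24.
cat         O        E   (O−E)²/E
A          16       35    10.3143
B          39    39.48     0.0058
C          43    38.64     0.4920
D          38     26.6     4.8857
E          24    28.28     0.6478
F          53    41.72     3.0498
G          43    40.04     0.2188
H          24    30.24     1.2876
Sum = 20.902

20.902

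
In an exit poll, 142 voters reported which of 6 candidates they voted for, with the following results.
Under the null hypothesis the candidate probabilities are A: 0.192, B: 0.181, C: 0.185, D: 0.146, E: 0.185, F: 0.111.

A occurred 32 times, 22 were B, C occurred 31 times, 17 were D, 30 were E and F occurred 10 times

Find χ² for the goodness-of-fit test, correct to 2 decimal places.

Expected counts E_i = n·p_i: 142×0.192 = 27.264, 142×0.181 = 25.702, 142×0.185 = 26.27, 142×0.146 = 20.732, 142×0.185 = 26.27, 142×0.111 = 15.762.
A: (32 − 27.264)²/27.264 = 22.429696/27.264 = 0.823
B: (22 − 25.702)²/25.702 = 13.704804/25.702 = 0.533
C: (31 − 26.27)²/26.27 = 22.3729/26.27 = 0.852
D: (17 − 20.732)²/20.732 = 13.927824/20.732 = 0.672
E: (30 − 26.27)²/26.27 = 13.9129/26.27 = 0.530
F: (10 − 15.762)²/15.762 = 33.200644/15.762 = 2.106
Sum = 5.52

5.52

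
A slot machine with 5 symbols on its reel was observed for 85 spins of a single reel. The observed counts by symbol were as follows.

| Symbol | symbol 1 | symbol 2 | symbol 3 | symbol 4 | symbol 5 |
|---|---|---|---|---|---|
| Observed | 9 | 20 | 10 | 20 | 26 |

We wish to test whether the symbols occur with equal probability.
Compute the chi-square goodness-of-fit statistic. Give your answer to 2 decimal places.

Expected count for each of the 5 categories: 85/5 = 17.
cat           O        E   (O−E)²/E
symbol 1      9       17      3.765
symbol 2     20       17      0.529
symbol 3     10       17      2.882
symbol 4     20       17      0.529
symbol 5     26       17      4.765
Sum = 12.47

12.47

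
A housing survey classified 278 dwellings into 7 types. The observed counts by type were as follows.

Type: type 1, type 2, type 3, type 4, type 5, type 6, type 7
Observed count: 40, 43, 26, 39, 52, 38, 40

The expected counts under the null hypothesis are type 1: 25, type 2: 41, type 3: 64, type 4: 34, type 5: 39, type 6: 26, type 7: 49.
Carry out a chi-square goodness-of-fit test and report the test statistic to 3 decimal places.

cat         O        E   (O−E)²/E
type 1     40       25     9.0000
type 2     43       41     0.0976
type 3     26       64    22.5625
type 4     39       34     0.7353
type 5     52       39     4.3333
type 6     38       26     5.5385
type 7     40       49     1.6531
Sum = 43.920

43.920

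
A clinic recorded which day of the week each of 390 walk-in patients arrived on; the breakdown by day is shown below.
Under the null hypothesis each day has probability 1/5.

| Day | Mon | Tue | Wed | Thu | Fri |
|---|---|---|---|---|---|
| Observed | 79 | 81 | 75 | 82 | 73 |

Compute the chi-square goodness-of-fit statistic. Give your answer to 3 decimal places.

0.769

Expected count for each of the 5 categories: 390/5 = 78.
cat         O        E   (O−E)²/E
Mon        79       78     0.0128
Tue        81       78     0.1154
Wed        75       78     0.1154
Thu        82       78     0.2051
Fri        73       78     0.3205
Sum = 0.769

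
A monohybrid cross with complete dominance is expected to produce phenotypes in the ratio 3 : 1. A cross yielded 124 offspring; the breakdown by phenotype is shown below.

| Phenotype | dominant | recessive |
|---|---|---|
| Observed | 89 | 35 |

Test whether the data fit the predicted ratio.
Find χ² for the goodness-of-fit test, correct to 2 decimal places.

0.69

Ratio total = 4. Expected counts: 124×3/4 = 93, 124×1/4 = 31.
cat            O        E   (O−E)²/E
dominant      89       93      0.172
recessive     35       31      0.516
Sum = 0.69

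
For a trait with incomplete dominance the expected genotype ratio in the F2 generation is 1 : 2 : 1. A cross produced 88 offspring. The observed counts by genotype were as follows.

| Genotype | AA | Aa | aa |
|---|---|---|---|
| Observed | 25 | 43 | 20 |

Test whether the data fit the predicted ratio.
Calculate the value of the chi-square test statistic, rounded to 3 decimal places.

Ratio total = 4. Expected counts: 88×1/4 = 22, 88×2/4 = 44, 88×1/4 = 22.
χ² = (25−22)²/22 + (43−44)²/44 + (20−22)²/22
   = 0.4091 + 0.0227 + 0.1818
Sum = 0.614

0.614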